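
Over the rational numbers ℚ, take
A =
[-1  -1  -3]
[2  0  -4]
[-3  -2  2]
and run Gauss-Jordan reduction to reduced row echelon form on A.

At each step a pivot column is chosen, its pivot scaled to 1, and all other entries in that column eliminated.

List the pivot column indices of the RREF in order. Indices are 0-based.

pivot columns: 0, 1, 2

[1] R0 /= -1  ⇒  (1, 1, 3)
     R1 -= 2·R0  ⇒  (0, -2, -10)
     R2 -= -3·R0  ⇒  (0, 1, 11)
[2] R1 /= -2  ⇒  (0, 1, 5)
     R0 -= 1·R1  ⇒  (1, 0, -2)
     R2 -= 1·R1  ⇒  (0, 0, 6)
[3] R2 /= 6  ⇒  (0, 0, 1)
     R0 -= -2·R2  ⇒  (1, 0, 0)
     R1 -= 5·R2  ⇒  (0, 1, 0)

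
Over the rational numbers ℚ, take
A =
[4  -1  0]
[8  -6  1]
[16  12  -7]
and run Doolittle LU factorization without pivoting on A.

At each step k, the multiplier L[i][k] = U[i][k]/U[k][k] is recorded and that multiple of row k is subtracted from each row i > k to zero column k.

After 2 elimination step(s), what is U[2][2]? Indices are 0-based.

Step 1: pivot at (0,0) is 4.
  row1 ← row1 − (2)·row0  ⇒  L[1][0]=2, U row1=(0, -4, 1)
  row2 ← row2 − (4)·row0  ⇒  L[2][0]=4, U row2=(0, 16, -7)
Step 2: pivot at (1,1) is -4.
  row2 ← row2 − (-4)·row1  ⇒  L[2][1]=-4, U row2=(0, 0, -3)

U[2][2] = -3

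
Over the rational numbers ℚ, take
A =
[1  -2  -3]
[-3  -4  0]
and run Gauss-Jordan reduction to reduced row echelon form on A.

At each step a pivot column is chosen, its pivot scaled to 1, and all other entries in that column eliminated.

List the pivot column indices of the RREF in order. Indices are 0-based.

pivot columns: 0, 1

pivot(0,0)=1: scale R0 → (1, -2, -3)
  clear (1,0): R1 −= (-3)R0 → (0, -10, -9)
pivot(1,1)=-10: scale R1 → (0, 1, 9/10)
  clear (0,1): R0 −= (-2)R1 → (1, 0, -6/5)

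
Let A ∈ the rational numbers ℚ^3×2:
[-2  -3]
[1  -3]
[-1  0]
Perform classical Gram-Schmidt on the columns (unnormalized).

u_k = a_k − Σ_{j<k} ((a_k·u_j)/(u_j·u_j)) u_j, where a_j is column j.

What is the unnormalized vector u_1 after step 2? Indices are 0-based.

u_1 = (-2, -7/2, 1/2)

Step 1: u_0 = a_0 = (-2, 1, -1).
Step 2: u_1 = a_1 − (1/2)·u_0 = (-2, -7/2, 1/2).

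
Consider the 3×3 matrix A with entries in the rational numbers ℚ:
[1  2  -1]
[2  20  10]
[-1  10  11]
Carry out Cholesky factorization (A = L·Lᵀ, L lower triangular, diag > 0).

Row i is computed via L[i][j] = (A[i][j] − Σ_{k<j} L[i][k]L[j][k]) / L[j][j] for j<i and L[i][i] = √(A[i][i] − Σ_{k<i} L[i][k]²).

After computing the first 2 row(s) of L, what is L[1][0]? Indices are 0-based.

L[1][0] = 2

Step 1: L[0][0] = √(1) = 1.
  L[1][0] = (2) / L[0][0] = 2.
Step 2: L[1][1] = √(16) = 4.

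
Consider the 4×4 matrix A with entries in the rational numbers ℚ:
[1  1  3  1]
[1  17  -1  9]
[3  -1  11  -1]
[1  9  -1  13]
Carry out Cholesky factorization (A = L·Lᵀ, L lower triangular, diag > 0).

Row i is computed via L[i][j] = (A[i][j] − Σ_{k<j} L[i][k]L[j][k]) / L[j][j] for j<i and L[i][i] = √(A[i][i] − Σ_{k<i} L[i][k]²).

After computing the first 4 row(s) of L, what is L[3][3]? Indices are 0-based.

L[3][3] = 2

Step 1: L[0][0] = √(1) = 1.
  L[1][0] = (1) / L[0][0] = 1.
Step 2: L[1][1] = √(16) = 4.
  L[2][0] = (3) / L[0][0] = 3.
  L[2][1] = (-4) / L[1][1] = -1.
Step 3: L[2][2] = √(1) = 1.
  L[3][0] = (1) / L[0][0] = 1.
  L[3][1] = (8) / L[1][1] = 2.
  L[3][2] = (-2) / L[2][2] = -2.
Step 4: L[3][3] = √(4) = 2.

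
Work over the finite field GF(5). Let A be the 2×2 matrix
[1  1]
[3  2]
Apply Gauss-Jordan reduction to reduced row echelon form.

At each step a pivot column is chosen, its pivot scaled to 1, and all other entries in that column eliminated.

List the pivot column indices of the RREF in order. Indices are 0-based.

pivot columns: 0, 1

step 1: normalize row 0 (÷1) = (1, 1)
  row 1: subtract 3×row0 = (0, 4)
step 2: normalize row 1 (÷4) = (0, 1)
  row 0: subtract 1×row1 = (1, 0)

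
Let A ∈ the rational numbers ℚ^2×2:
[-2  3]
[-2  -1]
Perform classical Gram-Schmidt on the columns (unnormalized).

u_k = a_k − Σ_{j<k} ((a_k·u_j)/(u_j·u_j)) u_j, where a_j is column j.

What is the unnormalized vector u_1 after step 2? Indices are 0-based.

u_1 = (2, -2)

Step 1: u_0 = a_0 = (-2, -2).
Step 2: u_1 = a_1 − (-1/2)·u_0 = (2, -2).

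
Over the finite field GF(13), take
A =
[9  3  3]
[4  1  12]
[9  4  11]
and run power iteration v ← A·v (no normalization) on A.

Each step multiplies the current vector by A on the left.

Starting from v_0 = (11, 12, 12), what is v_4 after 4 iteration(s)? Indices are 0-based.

v_0 = (11, 12, 12).
v_1 = A·v_0 = (2, 5, 6).
v_2 = A·v_1 = (12, 7, 0).
v_3 = A·v_2 = (12, 3, 6).
v_4 = A·v_3 = (5, 6, 4).

v_4 = (5, 6, 4)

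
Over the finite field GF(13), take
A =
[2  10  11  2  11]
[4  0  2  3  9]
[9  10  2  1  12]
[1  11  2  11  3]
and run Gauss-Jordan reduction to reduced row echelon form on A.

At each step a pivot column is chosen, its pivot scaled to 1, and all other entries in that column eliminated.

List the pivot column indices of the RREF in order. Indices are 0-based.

pivot(0,0)=2: scale R0 → (1, 5, 12, 1, 12)
  clear (1,0): R1 −= (4)R0 → (0, 6, 6, 12, 0)
  clear (2,0): R2 −= (9)R0 → (0, 4, 11, 5, 8)
  clear (3,0): R3 −= (1)R0 → (0, 6, 3, 10, 4)
pivot(1,1)=6: scale R1 → (0, 1, 1, 2, 0)
  clear (0,1): R0 −= (5)R1 → (1, 0, 7, 4, 12)
  clear (2,1): R2 −= (4)R1 → (0, 0, 7, 10, 8)
  clear (3,1): R3 −= (6)R1 → (0, 0, 10, 11, 4)
pivot(2,2)=7: scale R2 → (0, 0, 1, 7, 3)
  clear (0,2): R0 −= (7)R2 → (1, 0, 0, 7, 4)
  clear (1,2): R1 −= (1)R2 → (0, 1, 0, 8, 10)
  clear (3,2): R3 −= (10)R2 → (0, 0, 0, 6, 0)
pivot(3,3)=6: scale R3 → (0, 0, 0, 1, 0)
  clear (0,3): R0 −= (7)R3 → (1, 0, 0, 0, 4)
  clear (1,3): R1 −= (8)R3 → (0, 1, 0, 0, 10)
  clear (2,3): R2 −= (7)R3 → (0, 0, 1, 0, 3)

pivot columns: 0, 1, 2, 3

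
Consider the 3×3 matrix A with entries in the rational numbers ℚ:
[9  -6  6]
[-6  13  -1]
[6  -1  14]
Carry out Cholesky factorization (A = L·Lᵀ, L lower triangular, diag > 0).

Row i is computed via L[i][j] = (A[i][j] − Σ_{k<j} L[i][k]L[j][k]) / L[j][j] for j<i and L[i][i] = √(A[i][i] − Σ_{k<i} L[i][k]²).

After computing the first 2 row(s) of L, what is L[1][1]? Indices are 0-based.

L[1][1] = 3

Step 1: L[0][0] = √(9) = 3.
  L[1][0] = (-6) / L[0][0] = -2.
Step 2: L[1][1] = √(9) = 3.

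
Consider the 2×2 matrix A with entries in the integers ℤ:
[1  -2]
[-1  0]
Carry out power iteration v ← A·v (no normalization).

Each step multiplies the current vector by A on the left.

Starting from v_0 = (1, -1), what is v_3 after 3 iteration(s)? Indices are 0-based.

v_3 = (11, -5)

v_0 = (1, -1).
v_1 = A·v_0 = (3, -1).
v_2 = A·v_1 = (5, -3).
v_3 = A·v_2 = (11, -5).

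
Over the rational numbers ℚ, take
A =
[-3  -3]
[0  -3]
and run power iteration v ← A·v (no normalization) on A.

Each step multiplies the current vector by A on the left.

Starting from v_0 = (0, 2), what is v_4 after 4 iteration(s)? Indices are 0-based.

v_4 = (648, 162)

v_0 = (0, 2).
v_1 = A·v_0 = (-6, -6).
v_2 = A·v_1 = (36, 18).
v_3 = A·v_2 = (-162, -54).
v_4 = A·v_3 = (648, 162).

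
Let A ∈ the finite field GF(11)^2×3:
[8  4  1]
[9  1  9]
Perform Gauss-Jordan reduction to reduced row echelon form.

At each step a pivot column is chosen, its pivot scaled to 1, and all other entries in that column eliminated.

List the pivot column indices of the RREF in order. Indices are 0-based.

pivot columns: 0, 1

pivot(0,0)=8: scale R0 → (1, 6, 7)
  clear (1,0): R1 −= (9)R0 → (0, 2, 1)
pivot(1,1)=2: scale R1 → (0, 1, 6)
  clear (0,1): R0 −= (6)R1 → (1, 0, 4)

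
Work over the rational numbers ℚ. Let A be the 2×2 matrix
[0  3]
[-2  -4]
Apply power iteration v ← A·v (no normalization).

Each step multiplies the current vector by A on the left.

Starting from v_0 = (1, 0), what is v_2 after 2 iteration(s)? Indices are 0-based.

v_2 = (-6, 8)

v_0 = (1, 0).
v_1 = A·v_0 = (0, -2).
v_2 = A·v_1 = (-6, 8).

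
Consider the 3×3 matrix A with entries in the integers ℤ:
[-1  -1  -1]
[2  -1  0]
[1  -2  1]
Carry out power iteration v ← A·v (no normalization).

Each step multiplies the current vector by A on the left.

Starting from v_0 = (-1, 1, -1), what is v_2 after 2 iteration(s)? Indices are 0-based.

v_2 = (6, 5, 3)

v_0 = (-1, 1, -1).
v_1 = A·v_0 = (1, -3, -4).
v_2 = A·v_1 = (6, 5, 3).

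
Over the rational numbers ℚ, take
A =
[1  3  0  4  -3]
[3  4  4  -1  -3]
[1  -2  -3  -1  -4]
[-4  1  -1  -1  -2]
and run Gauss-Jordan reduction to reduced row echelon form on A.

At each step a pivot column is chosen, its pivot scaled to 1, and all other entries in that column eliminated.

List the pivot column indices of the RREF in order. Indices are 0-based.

pivot columns: 0, 1, 2, 3

pivot(0,0)=1: scale R0 → (1, 3, 0, 4, -3)
  clear (1,0): R1 −= (3)R0 → (0, -5, 4, -13, 6)
  clear (2,0): R2 −= (1)R0 → (0, -5, -3, -5, -1)
  clear (3,0): R3 −= (-4)R0 → (0, 13, -1, 15, -14)
pivot(1,1)=-5: scale R1 → (0, 1, -4/5, 13/5, -6/5)
  clear (0,1): R0 −= (3)R1 → (1, 0, 12/5, -19/5, 3/5)
  clear (2,1): R2 −= (-5)R1 → (0, 0, -7, 8, -7)
  clear (3,1): R3 −= (13)R1 → (0, 0, 47/5, -94/5, 8/5)
pivot(2,2)=-7: scale R2 → (0, 0, 1, -8/7, 1)
  clear (0,2): R0 −= (12/5)R2 → (1, 0, 0, -37/35, -9/5)
  clear (1,2): R1 −= (-4/5)R2 → (0, 1, 0, 59/35, -2/5)
  clear (3,2): R3 −= (47/5)R2 → (0, 0, 0, -282/35, -39/5)
pivot(3,3)=-282/35: scale R3 → (0, 0, 0, 1, 91/94)
  clear (0,3): R0 −= (-37/35)R3 → (1, 0, 0, 0, -73/94)
  clear (1,3): R1 −= (59/35)R3 → (0, 1, 0, 0, -191/94)
  clear (2,3): R2 −= (-8/7)R3 → (0, 0, 1, 0, 99/47)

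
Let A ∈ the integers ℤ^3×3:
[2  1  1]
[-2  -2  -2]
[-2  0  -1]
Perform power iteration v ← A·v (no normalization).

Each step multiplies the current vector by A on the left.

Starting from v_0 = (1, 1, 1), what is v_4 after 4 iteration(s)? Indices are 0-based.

v_0 = (1, 1, 1).
v_1 = A·v_0 = (4, -6, -3).
v_2 = A·v_1 = (-1, 10, -5).
v_3 = A·v_2 = (3, -8, 7).
v_4 = A·v_3 = (5, -4, -13).

v_4 = (5, -4, -13)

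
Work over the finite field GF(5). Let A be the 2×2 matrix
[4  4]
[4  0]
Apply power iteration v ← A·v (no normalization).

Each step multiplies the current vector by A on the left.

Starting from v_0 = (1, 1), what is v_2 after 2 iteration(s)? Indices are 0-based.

v_2 = (3, 2)

v_0 = (1, 1).
v_1 = A·v_0 = (3, 4).
v_2 = A·v_1 = (3, 2).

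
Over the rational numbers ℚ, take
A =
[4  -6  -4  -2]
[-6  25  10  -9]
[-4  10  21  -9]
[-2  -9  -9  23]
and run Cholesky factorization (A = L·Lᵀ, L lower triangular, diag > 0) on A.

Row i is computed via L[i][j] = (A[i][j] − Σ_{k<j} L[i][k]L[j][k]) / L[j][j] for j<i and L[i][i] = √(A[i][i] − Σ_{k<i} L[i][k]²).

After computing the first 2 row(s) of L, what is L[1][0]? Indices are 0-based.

Step 1: L[0][0] = √(4) = 2.
  L[1][0] = (-6) / L[0][0] = -3.
Step 2: L[1][1] = √(16) = 4.

L[1][0] = -3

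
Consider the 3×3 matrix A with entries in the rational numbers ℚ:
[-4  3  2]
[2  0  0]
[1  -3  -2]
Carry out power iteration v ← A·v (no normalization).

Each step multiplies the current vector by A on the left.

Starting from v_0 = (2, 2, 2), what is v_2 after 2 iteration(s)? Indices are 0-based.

v_0 = (2, 2, 2).
v_1 = A·v_0 = (2, 4, -8).
v_2 = A·v_1 = (-12, 4, 6).

v_2 = (-12, 4, 6)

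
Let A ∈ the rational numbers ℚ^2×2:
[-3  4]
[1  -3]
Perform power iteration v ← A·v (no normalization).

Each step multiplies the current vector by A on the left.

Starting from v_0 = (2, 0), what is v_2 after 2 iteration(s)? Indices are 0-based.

v_0 = (2, 0).
v_1 = A·v_0 = (-6, 2).
v_2 = A·v_1 = (26, -12).

v_2 = (26, -12)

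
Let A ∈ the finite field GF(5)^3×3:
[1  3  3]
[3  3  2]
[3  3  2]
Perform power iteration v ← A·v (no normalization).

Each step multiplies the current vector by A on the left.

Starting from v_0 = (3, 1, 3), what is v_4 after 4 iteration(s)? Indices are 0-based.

v_4 = (2, 4, 4)

v_0 = (3, 1, 3).
v_1 = A·v_0 = (0, 3, 3).
v_2 = A·v_1 = (3, 0, 0).
v_3 = A·v_2 = (3, 4, 4).
v_4 = A·v_3 = (2, 4, 4).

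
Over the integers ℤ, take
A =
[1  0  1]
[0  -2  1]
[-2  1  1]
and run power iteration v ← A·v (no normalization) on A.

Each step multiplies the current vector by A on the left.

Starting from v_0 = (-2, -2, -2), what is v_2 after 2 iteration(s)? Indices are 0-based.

v_2 = (-4, -4, 10)

v_0 = (-2, -2, -2).
v_1 = A·v_0 = (-4, 2, 0).
v_2 = A·v_1 = (-4, -4, 10).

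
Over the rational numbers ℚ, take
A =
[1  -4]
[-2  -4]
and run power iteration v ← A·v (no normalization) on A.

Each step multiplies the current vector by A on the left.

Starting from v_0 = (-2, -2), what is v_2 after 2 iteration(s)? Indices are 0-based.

v_2 = (-42, -60)

v_0 = (-2, -2).
v_1 = A·v_0 = (6, 12).
v_2 = A·v_1 = (-42, -60).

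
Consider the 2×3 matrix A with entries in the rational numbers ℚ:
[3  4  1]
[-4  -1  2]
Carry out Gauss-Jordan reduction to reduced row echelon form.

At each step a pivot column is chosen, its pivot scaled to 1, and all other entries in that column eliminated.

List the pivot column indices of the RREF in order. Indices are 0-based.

pivot(0,0)=3: scale R0 → (1, 4/3, 1/3)
  clear (1,0): R1 −= (-4)R0 → (0, 13/3, 10/3)
pivot(1,1)=13/3: scale R1 → (0, 1, 10/13)
  clear (0,1): R0 −= (4/3)R1 → (1, 0, -9/13)

pivot columns: 0, 1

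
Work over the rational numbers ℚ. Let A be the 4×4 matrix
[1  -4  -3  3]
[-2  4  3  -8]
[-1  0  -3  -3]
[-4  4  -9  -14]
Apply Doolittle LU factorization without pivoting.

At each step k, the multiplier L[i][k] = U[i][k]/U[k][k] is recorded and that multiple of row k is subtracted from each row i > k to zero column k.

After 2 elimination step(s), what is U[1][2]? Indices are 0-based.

U[1][2] = -3

[col 0] pivot 1
  R1 -= -2*R0 → (0, -4, -3, -2)  (L[1][0] := -2)
  R2 -= -1*R0 → (0, -4, -6, 0)  (L[2][0] := -1)
  R3 -= -4*R0 → (0, -12, -21, -2)  (L[3][0] := -4)
[col 1] pivot -4
  R2 -= 1*R1 → (0, 0, -3, 2)  (L[2][1] := 1)
  R3 -= 3*R1 → (0, 0, -12, 4)  (L[3][1] := 3)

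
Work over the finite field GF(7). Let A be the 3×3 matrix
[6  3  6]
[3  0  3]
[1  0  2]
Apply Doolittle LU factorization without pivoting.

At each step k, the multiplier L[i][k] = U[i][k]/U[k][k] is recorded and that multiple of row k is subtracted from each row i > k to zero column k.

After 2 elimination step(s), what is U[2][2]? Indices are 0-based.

[col 0] pivot 6
  R1 -= 4*R0 → (0, 2, 0)  (L[1][0] := 4)
  R2 -= 6*R0 → (0, 3, 1)  (L[2][0] := 6)
[col 1] pivot 2
  R2 -= 5*R1 → (0, 0, 1)  (L[2][1] := 5)

U[2][2] = 1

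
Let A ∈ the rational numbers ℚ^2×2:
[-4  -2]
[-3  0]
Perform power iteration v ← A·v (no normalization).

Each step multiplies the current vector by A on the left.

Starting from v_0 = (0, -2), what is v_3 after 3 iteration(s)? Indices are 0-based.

v_0 = (0, -2).
v_1 = A·v_0 = (4, 0).
v_2 = A·v_1 = (-16, -12).
v_3 = A·v_2 = (88, 48).

v_3 = (88, 48)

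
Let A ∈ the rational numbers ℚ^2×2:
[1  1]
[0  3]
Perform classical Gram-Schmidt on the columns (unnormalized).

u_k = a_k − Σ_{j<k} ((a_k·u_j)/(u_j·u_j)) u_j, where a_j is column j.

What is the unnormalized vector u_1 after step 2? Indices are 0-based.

Step 1: u_0 = a_0 = (1, 0).
Step 2: u_1 = a_1 − (1)·u_0 = (0, 3).

u_1 = (0, 3)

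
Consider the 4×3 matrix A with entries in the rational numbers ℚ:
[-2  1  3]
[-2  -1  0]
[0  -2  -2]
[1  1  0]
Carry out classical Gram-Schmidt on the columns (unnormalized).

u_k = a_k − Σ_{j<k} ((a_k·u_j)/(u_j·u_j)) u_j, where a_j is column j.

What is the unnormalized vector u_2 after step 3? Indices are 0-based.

Step 1: u_0 = a_0 = (-2, -2, 0, 1).
Step 2: u_1 = a_1 − (1/9)·u_0 = (11/9, -7/9, -2, 8/9).
Step 3: u_2 = a_2 − (-2/3)·u_0 − (69/62)·u_1 = (19/62, -29/62, 7/31, -10/31).

u_2 = (19/62, -29/62, 7/31, -10/31)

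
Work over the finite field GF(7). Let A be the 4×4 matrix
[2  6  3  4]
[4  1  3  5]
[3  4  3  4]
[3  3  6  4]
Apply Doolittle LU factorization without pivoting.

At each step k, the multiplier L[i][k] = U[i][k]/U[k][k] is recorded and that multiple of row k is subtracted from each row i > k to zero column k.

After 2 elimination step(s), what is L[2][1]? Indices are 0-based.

L[2][1] = 3

[col 0] pivot 2
  R1 -= 2*R0 → (0, 3, 4, 4)  (L[1][0] := 2)
  R2 -= 5*R0 → (0, 2, 2, 5)  (L[2][0] := 5)
  R3 -= 5*R0 → (0, 1, 5, 5)  (L[3][0] := 5)
[col 1] pivot 3
  R2 -= 3*R1 → (0, 0, 4, 0)  (L[2][1] := 3)
  R3 -= 5*R1 → (0, 0, 6, 6)  (L[3][1] := 5)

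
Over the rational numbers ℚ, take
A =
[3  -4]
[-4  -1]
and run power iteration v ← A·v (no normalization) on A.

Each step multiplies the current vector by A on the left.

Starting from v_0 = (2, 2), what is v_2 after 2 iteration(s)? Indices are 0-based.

v_0 = (2, 2).
v_1 = A·v_0 = (-2, -10).
v_2 = A·v_1 = (34, 18).

v_2 = (34, 18)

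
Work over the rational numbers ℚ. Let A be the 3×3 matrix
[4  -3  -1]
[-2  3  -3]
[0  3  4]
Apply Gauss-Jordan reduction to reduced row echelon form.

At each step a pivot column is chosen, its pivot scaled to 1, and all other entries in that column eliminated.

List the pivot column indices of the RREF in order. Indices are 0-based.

pivot columns: 0, 1, 2

[1] R0 /= 4  ⇒  (1, -3/4, -1/4)
     R1 -= -2·R0  ⇒  (0, 3/2, -7/2)
[2] R1 /= 3/2  ⇒  (0, 1, -7/3)
     R0 -= -3/4·R1  ⇒  (1, 0, -2)
     R2 -= 3·R1  ⇒  (0, 0, 11)
[3] R2 /= 11  ⇒  (0, 0, 1)
     R0 -= -2·R2  ⇒  (1, 0, 0)
     R1 -= -7/3·R2  ⇒  (0, 1, 0)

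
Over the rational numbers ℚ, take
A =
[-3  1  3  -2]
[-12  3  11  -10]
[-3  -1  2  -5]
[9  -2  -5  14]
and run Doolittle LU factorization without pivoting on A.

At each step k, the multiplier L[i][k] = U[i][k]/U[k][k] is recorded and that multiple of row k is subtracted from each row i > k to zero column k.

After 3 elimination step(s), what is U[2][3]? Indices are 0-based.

U[2][3] = 1

Step 1: pivot at (0,0) is -3.
  row1 ← row1 − (4)·row0  ⇒  L[1][0]=4, U row1=(0, -1, -1, -2)
  row2 ← row2 − (1)·row0  ⇒  L[2][0]=1, U row2=(0, -2, -1, -3)
  row3 ← row3 − (-3)·row0  ⇒  L[3][0]=-3, U row3=(0, 1, 4, 8)
Step 2: pivot at (1,1) is -1.
  row2 ← row2 − (2)·row1  ⇒  L[2][1]=2, U row2=(0, 0, 1, 1)
  row3 ← row3 − (-1)·row1  ⇒  L[3][1]=-1, U row3=(0, 0, 3, 6)
Step 3: pivot at (2,2) is 1.
  row3 ← row3 − (3)·row2  ⇒  L[3][2]=3, U row3=(0, 0, 0, 3)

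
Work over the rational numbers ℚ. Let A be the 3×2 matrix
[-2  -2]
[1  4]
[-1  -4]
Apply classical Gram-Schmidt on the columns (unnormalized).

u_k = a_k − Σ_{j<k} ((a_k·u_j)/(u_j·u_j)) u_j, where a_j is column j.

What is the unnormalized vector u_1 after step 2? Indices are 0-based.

Step 1: u_0 = a_0 = (-2, 1, -1).
Step 2: u_1 = a_1 − (2)·u_0 = (2, 2, -2).

u_1 = (2, 2, -2)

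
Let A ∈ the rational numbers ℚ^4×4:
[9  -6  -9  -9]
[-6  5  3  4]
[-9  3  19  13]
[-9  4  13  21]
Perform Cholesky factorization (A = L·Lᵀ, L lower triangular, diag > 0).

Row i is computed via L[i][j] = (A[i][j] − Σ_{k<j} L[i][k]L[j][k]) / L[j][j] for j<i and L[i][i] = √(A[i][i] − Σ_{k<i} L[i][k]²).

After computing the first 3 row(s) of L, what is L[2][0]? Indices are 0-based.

Step 1: L[0][0] = √(9) = 3.
  L[1][0] = (-6) / L[0][0] = -2.
Step 2: L[1][1] = √(1) = 1.
  L[2][0] = (-9) / L[0][0] = -3.
  L[2][1] = (-3) / L[1][1] = -3.
Step 3: L[2][2] = √(1) = 1.

L[2][0] = -3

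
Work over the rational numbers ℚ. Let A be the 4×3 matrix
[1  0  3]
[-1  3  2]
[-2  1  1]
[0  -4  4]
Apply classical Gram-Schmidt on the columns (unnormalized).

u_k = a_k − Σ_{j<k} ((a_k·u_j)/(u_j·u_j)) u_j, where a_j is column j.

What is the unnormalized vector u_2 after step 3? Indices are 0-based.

u_2 = (464/131, 368/131, 48/131, 288/131)

Step 1: u_0 = a_0 = (1, -1, -2, 0).
Step 2: u_1 = a_1 − (-5/6)·u_0 = (5/6, 13/6, -2/3, -4).
Step 3: u_2 = a_2 − (-1/6)·u_0 − (-59/131)·u_1 = (464/131, 368/131, 48/131, 288/131).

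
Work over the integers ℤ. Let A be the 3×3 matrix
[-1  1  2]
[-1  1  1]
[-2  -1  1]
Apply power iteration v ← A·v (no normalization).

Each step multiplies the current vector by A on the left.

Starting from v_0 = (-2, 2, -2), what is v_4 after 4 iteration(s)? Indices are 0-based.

v_4 = (-14, -6, 2)

v_0 = (-2, 2, -2).
v_1 = A·v_0 = (0, 2, 0).
v_2 = A·v_1 = (2, 2, -2).
v_3 = A·v_2 = (-4, -2, -8).
v_4 = A·v_3 = (-14, -6, 2).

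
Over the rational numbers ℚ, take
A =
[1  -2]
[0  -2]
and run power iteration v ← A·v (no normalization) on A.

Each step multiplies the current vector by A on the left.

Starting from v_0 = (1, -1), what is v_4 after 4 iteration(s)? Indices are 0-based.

v_0 = (1, -1).
v_1 = A·v_0 = (3, 2).
v_2 = A·v_1 = (-1, -4).
v_3 = A·v_2 = (7, 8).
v_4 = A·v_3 = (-9, -16).

v_4 = (-9, -16)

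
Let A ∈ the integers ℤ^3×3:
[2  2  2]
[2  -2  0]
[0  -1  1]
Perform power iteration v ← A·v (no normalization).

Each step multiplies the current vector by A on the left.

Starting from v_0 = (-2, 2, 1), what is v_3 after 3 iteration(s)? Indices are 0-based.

v_0 = (-2, 2, 1).
v_1 = A·v_0 = (2, -8, -1).
v_2 = A·v_1 = (-14, 20, 7).
v_3 = A·v_2 = (26, -68, -13).

v_3 = (26, -68, -13)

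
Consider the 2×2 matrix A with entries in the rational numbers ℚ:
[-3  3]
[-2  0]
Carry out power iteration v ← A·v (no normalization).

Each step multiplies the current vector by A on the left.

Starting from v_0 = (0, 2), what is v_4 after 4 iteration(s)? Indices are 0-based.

v_4 = (54, -36)

v_0 = (0, 2).
v_1 = A·v_0 = (6, 0).
v_2 = A·v_1 = (-18, -12).
v_3 = A·v_2 = (18, 36).
v_4 = A·v_3 = (54, -36).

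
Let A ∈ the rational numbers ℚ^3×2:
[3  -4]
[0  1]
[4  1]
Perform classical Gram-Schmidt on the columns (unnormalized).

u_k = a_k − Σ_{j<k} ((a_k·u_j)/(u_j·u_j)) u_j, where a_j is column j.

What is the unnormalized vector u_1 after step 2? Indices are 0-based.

u_1 = (-76/25, 1, 57/25)

Step 1: u_0 = a_0 = (3, 0, 4).
Step 2: u_1 = a_1 − (-8/25)·u_0 = (-76/25, 1, 57/25).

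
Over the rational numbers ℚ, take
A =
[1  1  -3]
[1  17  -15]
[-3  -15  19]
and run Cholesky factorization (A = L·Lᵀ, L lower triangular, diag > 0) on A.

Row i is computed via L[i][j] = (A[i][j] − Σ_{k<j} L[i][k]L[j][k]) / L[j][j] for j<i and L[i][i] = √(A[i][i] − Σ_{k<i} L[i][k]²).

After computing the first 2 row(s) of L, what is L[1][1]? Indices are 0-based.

L[1][1] = 4

Step 1: L[0][0] = √(1) = 1.
  L[1][0] = (1) / L[0][0] = 1.
Step 2: L[1][1] = √(16) = 4.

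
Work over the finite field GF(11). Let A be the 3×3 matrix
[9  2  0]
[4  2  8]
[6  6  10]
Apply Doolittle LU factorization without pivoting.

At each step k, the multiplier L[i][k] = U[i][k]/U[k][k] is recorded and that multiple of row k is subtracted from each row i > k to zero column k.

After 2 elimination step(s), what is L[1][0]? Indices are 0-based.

Step 1: pivot at (0,0) is 9.
  row1 ← row1 − (9)·row0  ⇒  L[1][0]=9, U row1=(0, 6, 8)
  row2 ← row2 − (8)·row0  ⇒  L[2][0]=8, U row2=(0, 1, 10)
Step 2: pivot at (1,1) is 6.
  row2 ← row2 − (2)·row1  ⇒  L[2][1]=2, U row2=(0, 0, 5)

L[1][0] = 9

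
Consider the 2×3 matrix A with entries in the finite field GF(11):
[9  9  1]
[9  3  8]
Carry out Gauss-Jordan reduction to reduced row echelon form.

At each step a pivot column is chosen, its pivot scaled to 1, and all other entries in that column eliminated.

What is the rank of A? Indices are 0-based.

step 1: normalize row 0 (÷9) = (1, 1, 5)
  row 1: subtract 9×row0 = (0, 5, 7)
step 2: normalize row 1 (÷5) = (0, 1, 8)
  row 0: subtract 1×row1 = (1, 0, 8)

rank = 2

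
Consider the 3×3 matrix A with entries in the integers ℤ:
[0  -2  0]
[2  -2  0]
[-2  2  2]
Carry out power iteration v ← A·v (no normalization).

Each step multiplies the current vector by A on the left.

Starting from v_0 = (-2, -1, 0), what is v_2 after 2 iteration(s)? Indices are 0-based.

v_0 = (-2, -1, 0).
v_1 = A·v_0 = (2, -2, 2).
v_2 = A·v_1 = (4, 8, -4).

v_2 = (4, 8, -4)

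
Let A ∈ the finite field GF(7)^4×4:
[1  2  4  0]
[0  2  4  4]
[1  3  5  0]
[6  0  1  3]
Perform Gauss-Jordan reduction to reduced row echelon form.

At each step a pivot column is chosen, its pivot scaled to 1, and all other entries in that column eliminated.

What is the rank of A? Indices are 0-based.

rank = 4

step 1: normalize row 0 (÷1) = (1, 2, 4, 0)
  row 2: subtract 1×row0 = (0, 1, 1, 0)
  row 3: subtract 6×row0 = (0, 2, 5, 3)
step 2: normalize row 1 (÷2) = (0, 1, 2, 2)
  row 0: subtract 2×row1 = (1, 0, 0, 3)
  row 2: subtract 1×row1 = (0, 0, 6, 5)
  row 3: subtract 2×row1 = (0, 0, 1, 6)
step 3: normalize row 2 (÷6) = (0, 0, 1, 2)
  row 1: subtract 2×row2 = (0, 1, 0, 5)
  row 3: subtract 1×row2 = (0, 0, 0, 4)
step 4: normalize row 3 (÷4) = (0, 0, 0, 1)
  row 0: subtract 3×row3 = (1, 0, 0, 0)
  row 1: subtract 5×row3 = (0, 1, 0, 0)
  row 2: subtract 2×row3 = (0, 0, 1, 0)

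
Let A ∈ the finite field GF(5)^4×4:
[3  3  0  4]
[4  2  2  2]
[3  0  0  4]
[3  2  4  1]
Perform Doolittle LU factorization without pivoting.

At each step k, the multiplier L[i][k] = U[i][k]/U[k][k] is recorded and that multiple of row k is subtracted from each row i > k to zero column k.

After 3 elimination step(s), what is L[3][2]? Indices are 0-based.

L[3][2] = 4

k=0: U[0][0]=3
  eliminate (1,0): mult=3, new row 1: (0, 3, 2, 0); set L[1][0]=3
  eliminate (2,0): mult=1, new row 2: (0, 2, 0, 0); set L[2][0]=1
  eliminate (3,0): mult=1, new row 3: (0, 4, 4, 2); set L[3][0]=1
k=1: U[1][1]=3
  eliminate (2,1): mult=4, new row 2: (0, 0, 2, 0); set L[2][1]=4
  eliminate (3,1): mult=3, new row 3: (0, 0, 3, 2); set L[3][1]=3
k=2: U[2][2]=2
  eliminate (3,2): mult=4, new row 3: (0, 0, 0, 2); set L[3][2]=4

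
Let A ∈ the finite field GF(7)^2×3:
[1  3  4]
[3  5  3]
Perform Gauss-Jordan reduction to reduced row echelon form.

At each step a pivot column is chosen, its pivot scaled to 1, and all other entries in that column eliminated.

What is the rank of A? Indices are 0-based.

rank = 2

pivot(0,0)=1: scale R0 → (1, 3, 4)
  clear (1,0): R1 −= (3)R0 → (0, 3, 5)
pivot(1,1)=3: scale R1 → (0, 1, 4)
  clear (0,1): R0 −= (3)R1 → (1, 0, 6)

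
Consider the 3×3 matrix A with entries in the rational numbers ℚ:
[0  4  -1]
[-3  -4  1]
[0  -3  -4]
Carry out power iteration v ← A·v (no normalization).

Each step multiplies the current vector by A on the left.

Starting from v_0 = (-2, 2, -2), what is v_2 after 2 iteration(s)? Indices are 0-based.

v_2 = (-18, -12, 4)

v_0 = (-2, 2, -2).
v_1 = A·v_0 = (10, -4, 2).
v_2 = A·v_1 = (-18, -12, 4).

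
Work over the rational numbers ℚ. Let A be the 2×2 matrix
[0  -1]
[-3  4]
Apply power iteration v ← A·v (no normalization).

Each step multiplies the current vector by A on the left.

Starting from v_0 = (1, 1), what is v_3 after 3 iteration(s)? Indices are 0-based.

v_3 = (-7, 31)

v_0 = (1, 1).
v_1 = A·v_0 = (-1, 1).
v_2 = A·v_1 = (-1, 7).
v_3 = A·v_2 = (-7, 31).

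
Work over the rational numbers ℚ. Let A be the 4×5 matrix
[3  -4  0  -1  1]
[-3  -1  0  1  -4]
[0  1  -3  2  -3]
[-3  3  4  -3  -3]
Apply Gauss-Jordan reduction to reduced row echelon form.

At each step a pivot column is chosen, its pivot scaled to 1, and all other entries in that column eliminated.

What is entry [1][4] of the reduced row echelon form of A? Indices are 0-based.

pivot(0,0)=3: scale R0 → (1, -4/3, 0, -1/3, 1/3)
  clear (1,0): R1 −= (-3)R0 → (0, -5, 0, 0, -3)
  clear (3,0): R3 −= (-3)R0 → (0, -1, 4, -4, -2)
pivot(1,1)=-5: scale R1 → (0, 1, 0, 0, 3/5)
  clear (0,1): R0 −= (-4/3)R1 → (1, 0, 0, -1/3, 17/15)
  clear (2,1): R2 −= (1)R1 → (0, 0, -3, 2, -18/5)
  clear (3,1): R3 −= (-1)R1 → (0, 0, 4, -4, -7/5)
pivot(2,2)=-3: scale R2 → (0, 0, 1, -2/3, 6/5)
  clear (3,2): R3 −= (4)R2 → (0, 0, 0, -4/3, -31/5)
pivot(3,3)=-4/3: scale R3 → (0, 0, 0, 1, 93/20)
  clear (0,3): R0 −= (-1/3)R3 → (1, 0, 0, 0, 161/60)
  clear (2,3): R2 −= (-2/3)R3 → (0, 0, 1, 0, 43/10)

M[1][4] = 3/5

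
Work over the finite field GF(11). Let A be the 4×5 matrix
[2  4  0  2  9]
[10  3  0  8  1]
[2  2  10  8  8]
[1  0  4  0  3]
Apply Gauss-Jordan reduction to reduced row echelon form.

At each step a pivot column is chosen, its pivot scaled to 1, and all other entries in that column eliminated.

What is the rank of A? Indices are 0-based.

rank = 4

step 1: normalize row 0 (÷2) = (1, 2, 0, 1, 10)
  row 1: subtract 10×row0 = (0, 5, 0, 9, 0)
  row 2: subtract 2×row0 = (0, 9, 10, 6, 10)
  row 3: subtract 1×row0 = (0, 9, 4, 10, 4)
step 2: normalize row 1 (÷5) = (0, 1, 0, 4, 0)
  row 0: subtract 2×row1 = (1, 0, 0, 4, 10)
  row 2: subtract 9×row1 = (0, 0, 10, 3, 10)
  row 3: subtract 9×row1 = (0, 0, 4, 7, 4)
step 3: normalize row 2 (÷10) = (0, 0, 1, 8, 1)
  row 3: subtract 4×row2 = (0, 0, 0, 8, 0)
step 4: normalize row 3 (÷8) = (0, 0, 0, 1, 0)
  row 0: subtract 4×row3 = (1, 0, 0, 0, 10)
  row 1: subtract 4×row3 = (0, 1, 0, 0, 0)
  row 2: subtract 8×row3 = (0, 0, 1, 0, 1)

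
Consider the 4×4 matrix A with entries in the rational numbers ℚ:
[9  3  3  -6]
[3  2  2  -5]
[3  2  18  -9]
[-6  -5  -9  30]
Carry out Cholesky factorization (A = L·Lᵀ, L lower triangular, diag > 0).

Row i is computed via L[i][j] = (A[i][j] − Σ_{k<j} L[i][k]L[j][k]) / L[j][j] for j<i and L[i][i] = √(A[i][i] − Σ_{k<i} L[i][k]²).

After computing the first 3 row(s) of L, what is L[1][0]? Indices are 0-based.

L[1][0] = 1

Step 1: L[0][0] = √(9) = 3.
  L[1][0] = (3) / L[0][0] = 1.
Step 2: L[1][1] = √(1) = 1.
  L[2][0] = (3) / L[0][0] = 1.
  L[2][1] = (1) / L[1][1] = 1.
Step 3: L[2][2] = √(16) = 4.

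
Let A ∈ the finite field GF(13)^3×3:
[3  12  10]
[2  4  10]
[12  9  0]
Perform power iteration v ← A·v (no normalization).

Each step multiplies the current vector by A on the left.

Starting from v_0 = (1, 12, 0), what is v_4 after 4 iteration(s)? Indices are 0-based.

v_0 = (1, 12, 0).
v_1 = A·v_0 = (4, 11, 3).
v_2 = A·v_1 = (5, 4, 4).
v_3 = A·v_2 = (12, 1, 5).
v_4 = A·v_3 = (7, 0, 10).

v_4 = (7, 0, 10)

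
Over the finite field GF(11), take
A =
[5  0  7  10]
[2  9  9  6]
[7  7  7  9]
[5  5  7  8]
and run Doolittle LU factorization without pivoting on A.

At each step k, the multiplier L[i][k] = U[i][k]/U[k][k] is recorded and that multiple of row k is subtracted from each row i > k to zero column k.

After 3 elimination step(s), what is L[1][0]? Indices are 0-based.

L[1][0] = 7

k=0: U[0][0]=5
  eliminate (1,0): mult=7, new row 1: (0, 9, 4, 2); set L[1][0]=7
  eliminate (2,0): mult=8, new row 2: (0, 7, 6, 6); set L[2][0]=8
  eliminate (3,0): mult=1, new row 3: (0, 5, 0, 9); set L[3][0]=1
k=1: U[1][1]=9
  eliminate (2,1): mult=2, new row 2: (0, 0, 9, 2); set L[2][1]=2
  eliminate (3,1): mult=3, new row 3: (0, 0, 10, 3); set L[3][1]=3
k=2: U[2][2]=9
  eliminate (3,2): mult=6, new row 3: (0, 0, 0, 2); set L[3][2]=6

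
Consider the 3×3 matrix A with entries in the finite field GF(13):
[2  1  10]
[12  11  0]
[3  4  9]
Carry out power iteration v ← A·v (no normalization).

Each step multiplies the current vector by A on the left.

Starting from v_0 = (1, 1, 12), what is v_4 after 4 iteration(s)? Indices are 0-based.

v_0 = (1, 1, 12).
v_1 = A·v_0 = (6, 10, 11).
v_2 = A·v_1 = (2, 0, 1).
v_3 = A·v_2 = (1, 11, 2).
v_4 = A·v_3 = (7, 3, 0).

v_4 = (7, 3, 0)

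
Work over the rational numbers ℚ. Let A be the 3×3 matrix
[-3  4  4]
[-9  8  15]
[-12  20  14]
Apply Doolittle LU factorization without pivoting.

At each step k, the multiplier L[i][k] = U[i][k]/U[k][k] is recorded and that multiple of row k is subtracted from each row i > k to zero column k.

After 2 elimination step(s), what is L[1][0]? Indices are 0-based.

[col 0] pivot -3
  R1 -= 3*R0 → (0, -4, 3)  (L[1][0] := 3)
  R2 -= 4*R0 → (0, 4, -2)  (L[2][0] := 4)
[col 1] pivot -4
  R2 -= -1*R1 → (0, 0, 1)  (L[2][1] := -1)

L[1][0] = 3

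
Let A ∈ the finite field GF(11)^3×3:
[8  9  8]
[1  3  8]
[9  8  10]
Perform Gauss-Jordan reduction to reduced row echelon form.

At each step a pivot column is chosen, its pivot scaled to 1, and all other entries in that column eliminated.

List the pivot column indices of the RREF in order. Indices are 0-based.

pivot(0,0)=8: scale R0 → (1, 8, 1)
  clear (1,0): R1 −= (1)R0 → (0, 6, 7)
  clear (2,0): R2 −= (9)R0 → (0, 2, 1)
pivot(1,1)=6: scale R1 → (0, 1, 3)
  clear (0,1): R0 −= (8)R1 → (1, 0, 10)
  clear (2,1): R2 −= (2)R1 → (0, 0, 6)
pivot(2,2)=6: scale R2 → (0, 0, 1)
  clear (0,2): R0 −= (10)R2 → (1, 0, 0)
  clear (1,2): R1 −= (3)R2 → (0, 1, 0)

pivot columns: 0, 1, 2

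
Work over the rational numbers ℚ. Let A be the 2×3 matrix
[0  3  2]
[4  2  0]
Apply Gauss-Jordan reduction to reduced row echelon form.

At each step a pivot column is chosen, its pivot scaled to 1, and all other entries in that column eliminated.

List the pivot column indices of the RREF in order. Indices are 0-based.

pivot columns: 0, 1

step 1: exchange rows 0,1
step 1: normalize row 0 (÷4) = (1, 1/2, 0)
step 2: normalize row 1 (÷3) = (0, 1, 2/3)
  row 0: subtract 1/2×row1 = (1, 0, -1/3)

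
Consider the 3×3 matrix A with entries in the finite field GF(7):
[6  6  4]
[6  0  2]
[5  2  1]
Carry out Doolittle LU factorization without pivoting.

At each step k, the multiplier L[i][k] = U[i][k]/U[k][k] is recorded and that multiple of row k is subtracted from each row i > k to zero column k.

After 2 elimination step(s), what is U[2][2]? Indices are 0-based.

[col 0] pivot 6
  R1 -= 1*R0 → (0, 1, 5)  (L[1][0] := 1)
  R2 -= 2*R0 → (0, 4, 0)  (L[2][0] := 2)
[col 1] pivot 1
  R2 -= 4*R1 → (0, 0, 1)  (L[2][1] := 4)

U[2][2] = 1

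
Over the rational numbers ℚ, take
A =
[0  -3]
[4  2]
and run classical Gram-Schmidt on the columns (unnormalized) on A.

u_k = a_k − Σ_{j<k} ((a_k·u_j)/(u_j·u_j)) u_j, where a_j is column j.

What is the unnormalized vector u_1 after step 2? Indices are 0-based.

Step 1: u_0 = a_0 = (0, 4).
Step 2: u_1 = a_1 − (1/2)·u_0 = (-3, 0).

u_1 = (-3, 0)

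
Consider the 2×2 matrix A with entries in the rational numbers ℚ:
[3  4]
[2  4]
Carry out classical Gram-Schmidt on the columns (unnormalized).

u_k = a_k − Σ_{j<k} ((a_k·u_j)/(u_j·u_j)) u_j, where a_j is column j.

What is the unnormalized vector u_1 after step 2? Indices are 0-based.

Step 1: u_0 = a_0 = (3, 2).
Step 2: u_1 = a_1 − (20/13)·u_0 = (-8/13, 12/13).

u_1 = (-8/13, 12/13)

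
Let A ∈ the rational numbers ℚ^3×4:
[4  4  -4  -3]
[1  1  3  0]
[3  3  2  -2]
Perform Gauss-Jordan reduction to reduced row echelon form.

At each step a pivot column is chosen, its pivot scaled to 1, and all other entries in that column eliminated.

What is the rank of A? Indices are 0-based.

rank = 3

step 1: normalize row 0 (÷4) = (1, 1, -1, -3/4)
  row 1: subtract 1×row0 = (0, 0, 4, 3/4)
  row 2: subtract 3×row0 = (0, 0, 5, 1/4)
skip col 1 (zero from row 1)
step 2: normalize row 1 (÷4) = (0, 0, 1, 3/16)
  row 0: subtract -1×row1 = (1, 1, 0, -9/16)
  row 2: subtract 5×row1 = (0, 0, 0, -11/16)
step 3: normalize row 2 (÷-11/16) = (0, 0, 0, 1)
  row 0: subtract -9/16×row2 = (1, 1, 0, 0)
  row 1: subtract 3/16×row2 = (0, 0, 1, 0)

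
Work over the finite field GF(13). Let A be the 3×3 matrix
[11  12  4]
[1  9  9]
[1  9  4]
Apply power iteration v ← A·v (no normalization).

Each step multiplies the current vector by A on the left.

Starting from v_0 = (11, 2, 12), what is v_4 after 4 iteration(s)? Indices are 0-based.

v_0 = (11, 2, 12).
v_1 = A·v_0 = (11, 7, 12).
v_2 = A·v_1 = (6, 0, 5).
v_3 = A·v_2 = (8, 12, 0).
v_4 = A·v_3 = (11, 12, 12).

v_4 = (11, 12, 12)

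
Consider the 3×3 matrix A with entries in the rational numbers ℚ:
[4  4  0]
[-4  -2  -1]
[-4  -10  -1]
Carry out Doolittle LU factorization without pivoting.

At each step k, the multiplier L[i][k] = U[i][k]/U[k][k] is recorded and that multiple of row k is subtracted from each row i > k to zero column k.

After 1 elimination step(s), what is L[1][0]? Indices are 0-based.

L[1][0] = -1

k=0: U[0][0]=4
  eliminate (1,0): mult=-1, new row 1: (0, 2, -1); set L[1][0]=-1
  eliminate (2,0): mult=-1, new row 2: (0, -6, -1); set L[2][0]=-1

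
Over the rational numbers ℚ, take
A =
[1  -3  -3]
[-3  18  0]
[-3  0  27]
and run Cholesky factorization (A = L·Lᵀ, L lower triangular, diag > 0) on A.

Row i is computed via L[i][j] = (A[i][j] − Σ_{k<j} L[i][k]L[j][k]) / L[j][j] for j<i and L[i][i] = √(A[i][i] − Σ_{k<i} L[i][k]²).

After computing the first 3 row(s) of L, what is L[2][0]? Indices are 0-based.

L[2][0] = -3

Step 1: L[0][0] = √(1) = 1.
  L[1][0] = (-3) / L[0][0] = -3.
Step 2: L[1][1] = √(9) = 3.
  L[2][0] = (-3) / L[0][0] = -3.
  L[2][1] = (-9) / L[1][1] = -3.
Step 3: L[2][2] = √(9) = 3.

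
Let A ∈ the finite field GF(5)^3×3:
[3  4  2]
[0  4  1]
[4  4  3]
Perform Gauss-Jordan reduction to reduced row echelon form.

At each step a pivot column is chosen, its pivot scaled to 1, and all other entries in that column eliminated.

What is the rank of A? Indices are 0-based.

pivot(0,0)=3: scale R0 → (1, 3, 4)
  clear (2,0): R2 −= (4)R0 → (0, 2, 2)
pivot(1,1)=4: scale R1 → (0, 1, 4)
  clear (0,1): R0 −= (3)R1 → (1, 0, 2)
  clear (2,1): R2 −= (2)R1 → (0, 0, 4)
pivot(2,2)=4: scale R2 → (0, 0, 1)
  clear (0,2): R0 −= (2)R2 → (1, 0, 0)
  clear (1,2): R1 −= (4)R2 → (0, 1, 0)

rank = 3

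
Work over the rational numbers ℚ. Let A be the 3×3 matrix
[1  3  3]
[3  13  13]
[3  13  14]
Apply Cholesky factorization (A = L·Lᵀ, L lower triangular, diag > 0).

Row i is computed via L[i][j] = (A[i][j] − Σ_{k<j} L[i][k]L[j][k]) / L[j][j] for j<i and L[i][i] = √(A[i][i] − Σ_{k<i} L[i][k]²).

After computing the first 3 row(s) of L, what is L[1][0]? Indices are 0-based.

Step 1: L[0][0] = √(1) = 1.
  L[1][0] = (3) / L[0][0] = 3.
Step 2: L[1][1] = √(4) = 2.
  L[2][0] = (3) / L[0][0] = 3.
  L[2][1] = (4) / L[1][1] = 2.
Step 3: L[2][2] = √(1) = 1.

L[1][0] = 3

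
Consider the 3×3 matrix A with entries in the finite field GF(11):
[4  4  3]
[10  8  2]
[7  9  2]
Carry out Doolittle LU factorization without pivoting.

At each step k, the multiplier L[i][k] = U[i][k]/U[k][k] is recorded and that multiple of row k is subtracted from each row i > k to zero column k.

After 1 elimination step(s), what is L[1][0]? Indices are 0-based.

Step 1: pivot at (0,0) is 4.
  row1 ← row1 − (8)·row0  ⇒  L[1][0]=8, U row1=(0, 9, 0)
  row2 ← row2 − (10)·row0  ⇒  L[2][0]=10, U row2=(0, 2, 5)

L[1][0] = 8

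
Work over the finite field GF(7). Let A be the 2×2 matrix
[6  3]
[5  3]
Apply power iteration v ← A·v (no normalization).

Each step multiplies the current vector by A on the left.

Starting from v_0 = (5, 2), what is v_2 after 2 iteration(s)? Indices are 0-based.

v_0 = (5, 2).
v_1 = A·v_0 = (1, 3).
v_2 = A·v_1 = (1, 0).

v_2 = (1, 0)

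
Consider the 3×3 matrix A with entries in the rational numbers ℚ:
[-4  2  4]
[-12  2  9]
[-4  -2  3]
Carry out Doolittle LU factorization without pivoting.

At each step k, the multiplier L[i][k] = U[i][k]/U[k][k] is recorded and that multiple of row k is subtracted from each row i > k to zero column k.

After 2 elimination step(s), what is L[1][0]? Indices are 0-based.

[col 0] pivot -4
  R1 -= 3*R0 → (0, -4, -3)  (L[1][0] := 3)
  R2 -= 1*R0 → (0, -4, -1)  (L[2][0] := 1)
[col 1] pivot -4
  R2 -= 1*R1 → (0, 0, 2)  (L[2][1] := 1)

L[1][0] = 3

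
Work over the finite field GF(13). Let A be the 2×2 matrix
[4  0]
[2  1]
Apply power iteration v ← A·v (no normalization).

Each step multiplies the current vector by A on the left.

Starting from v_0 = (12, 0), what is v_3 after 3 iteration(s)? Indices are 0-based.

v_3 = (1, 10)

v_0 = (12, 0).
v_1 = A·v_0 = (9, 11).
v_2 = A·v_1 = (10, 3).
v_3 = A·v_2 = (1, 10).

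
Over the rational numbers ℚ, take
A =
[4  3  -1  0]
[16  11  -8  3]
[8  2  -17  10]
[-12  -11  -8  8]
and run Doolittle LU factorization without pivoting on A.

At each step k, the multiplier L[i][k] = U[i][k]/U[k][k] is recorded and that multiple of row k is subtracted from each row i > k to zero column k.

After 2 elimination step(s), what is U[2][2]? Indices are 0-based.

Step 1: pivot at (0,0) is 4.
  row1 ← row1 − (4)·row0  ⇒  L[1][0]=4, U row1=(0, -1, -4, 3)
  row2 ← row2 − (2)·row0  ⇒  L[2][0]=2, U row2=(0, -4, -15, 10)
  row3 ← row3 − (-3)·row0  ⇒  L[3][0]=-3, U row3=(0, -2, -11, 8)
Step 2: pivot at (1,1) is -1.
  row2 ← row2 − (4)·row1  ⇒  L[2][1]=4, U row2=(0, 0, 1, -2)
  row3 ← row3 − (2)·row1  ⇒  L[3][1]=2, U row3=(0, 0, -3, 2)

U[2][2] = 1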